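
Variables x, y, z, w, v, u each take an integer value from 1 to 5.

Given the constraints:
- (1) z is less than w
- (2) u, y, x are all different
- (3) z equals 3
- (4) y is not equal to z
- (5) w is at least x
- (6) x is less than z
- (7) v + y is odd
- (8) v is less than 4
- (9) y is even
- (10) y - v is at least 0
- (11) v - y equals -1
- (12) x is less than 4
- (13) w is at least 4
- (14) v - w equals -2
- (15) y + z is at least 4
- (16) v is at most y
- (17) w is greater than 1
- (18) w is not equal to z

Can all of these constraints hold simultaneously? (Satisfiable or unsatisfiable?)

One satisfying assignment is x = 2, y = 4, z = 3, w = 5, v = 3, u = 5.
For the less obvious constraints — constraint 10: y - v = 1; constraint 11: v - y = -1; constraint 14: v - w = -2 — and the others hold by inspection.

Satisfiable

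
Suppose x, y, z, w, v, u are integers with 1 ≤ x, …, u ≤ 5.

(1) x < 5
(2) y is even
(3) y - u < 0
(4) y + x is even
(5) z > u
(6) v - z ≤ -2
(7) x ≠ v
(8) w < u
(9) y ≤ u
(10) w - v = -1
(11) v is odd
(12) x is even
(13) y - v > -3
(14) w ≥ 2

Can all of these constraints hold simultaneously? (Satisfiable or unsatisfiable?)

Setting (x, y, z, w, v, u) = (2, 2, 5, 2, 3, 3) satisfies everything: constraint 3: y - u = -1; constraint 6: v - z = -2, and the others follow.

Satisfiable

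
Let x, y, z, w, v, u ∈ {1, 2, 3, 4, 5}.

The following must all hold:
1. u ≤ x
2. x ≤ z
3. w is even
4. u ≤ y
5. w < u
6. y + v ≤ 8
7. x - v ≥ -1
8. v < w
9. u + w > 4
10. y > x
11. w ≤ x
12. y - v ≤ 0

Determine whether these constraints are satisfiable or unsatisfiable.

Constraints 1, 5, 8, 10, and 12 give w < u, u ≤ x, x < y, y ≤ v, v < w. Chaining: w < u ≤ x < y ≤ v < w, which forces w < w — impossible.

Unsatisfiable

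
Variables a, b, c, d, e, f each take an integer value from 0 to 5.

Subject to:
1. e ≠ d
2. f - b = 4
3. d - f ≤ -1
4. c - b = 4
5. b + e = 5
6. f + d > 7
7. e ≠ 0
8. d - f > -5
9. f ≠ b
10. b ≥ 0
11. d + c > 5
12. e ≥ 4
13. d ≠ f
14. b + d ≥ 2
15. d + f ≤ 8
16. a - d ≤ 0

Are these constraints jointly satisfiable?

Satisfiable

One satisfying assignment is a = 0, b = 1, c = 5, d = 3, e = 4, f = 5.
For the less obvious constraints — constraint 2: f - b = 4; constraint 3: d - f = -2 — and the others hold by inspection.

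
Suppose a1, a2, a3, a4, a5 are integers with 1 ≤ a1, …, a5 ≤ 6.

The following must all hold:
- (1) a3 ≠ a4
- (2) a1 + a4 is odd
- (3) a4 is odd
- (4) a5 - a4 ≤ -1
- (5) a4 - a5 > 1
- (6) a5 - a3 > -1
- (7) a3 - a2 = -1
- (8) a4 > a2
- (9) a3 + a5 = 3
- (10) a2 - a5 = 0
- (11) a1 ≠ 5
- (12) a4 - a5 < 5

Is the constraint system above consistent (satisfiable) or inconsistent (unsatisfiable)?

Satisfiable

Setting (a1, a2, a3, a4, a5) = (2, 2, 1, 5, 2) satisfies everything: constraint 4: a5 - a4 = -3; constraint 5: a4 - a5 = 3, and the others follow.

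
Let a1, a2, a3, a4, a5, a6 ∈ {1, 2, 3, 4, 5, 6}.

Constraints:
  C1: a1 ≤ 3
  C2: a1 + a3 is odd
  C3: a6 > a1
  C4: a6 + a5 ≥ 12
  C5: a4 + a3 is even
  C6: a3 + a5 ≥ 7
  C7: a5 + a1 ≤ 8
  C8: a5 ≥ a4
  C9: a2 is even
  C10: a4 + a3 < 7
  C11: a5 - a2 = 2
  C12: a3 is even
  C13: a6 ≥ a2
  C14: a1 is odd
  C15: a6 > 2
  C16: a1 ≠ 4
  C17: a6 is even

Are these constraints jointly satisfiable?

Satisfiable

Take a1 = 1, a2 = 4, a3 = 4, a4 = 2, a5 = 6, a6 = 6. Then constraint 4: a6 + a5 = 12; constraint 6: a3 + a5 = 10, and every other listed constraint is also met.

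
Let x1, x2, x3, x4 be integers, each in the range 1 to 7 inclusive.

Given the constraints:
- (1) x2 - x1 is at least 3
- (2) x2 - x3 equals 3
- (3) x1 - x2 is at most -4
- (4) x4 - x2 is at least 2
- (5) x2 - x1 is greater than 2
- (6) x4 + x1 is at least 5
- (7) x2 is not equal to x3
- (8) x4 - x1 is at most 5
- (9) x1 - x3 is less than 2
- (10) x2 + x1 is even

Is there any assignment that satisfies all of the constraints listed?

Constraints 3, 4, and 8 give x2 − x1 ≥ 4, x1 − x4 ≥ -5, x4 − x2 ≥ 2.
Adding all 3 inequalities: the left sides telescope to 0, and the right sides sum to 4 + (-5) + 2 = 1. So 0 ≥ 1, which is false.

Unsatisfiable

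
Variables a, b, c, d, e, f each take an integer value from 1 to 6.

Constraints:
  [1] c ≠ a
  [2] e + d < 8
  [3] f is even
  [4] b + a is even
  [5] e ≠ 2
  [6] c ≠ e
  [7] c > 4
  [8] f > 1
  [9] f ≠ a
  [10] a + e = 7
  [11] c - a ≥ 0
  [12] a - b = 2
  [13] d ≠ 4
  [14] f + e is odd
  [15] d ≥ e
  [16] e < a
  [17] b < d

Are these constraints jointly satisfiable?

Try a = 4, b = 2, c = 6, d = 3, e = 3, f = 6.
Check constraint 2: e + d = 6; constraint 10: a + e = 7. The remaining constraints are straightforward to verify.

Satisfiable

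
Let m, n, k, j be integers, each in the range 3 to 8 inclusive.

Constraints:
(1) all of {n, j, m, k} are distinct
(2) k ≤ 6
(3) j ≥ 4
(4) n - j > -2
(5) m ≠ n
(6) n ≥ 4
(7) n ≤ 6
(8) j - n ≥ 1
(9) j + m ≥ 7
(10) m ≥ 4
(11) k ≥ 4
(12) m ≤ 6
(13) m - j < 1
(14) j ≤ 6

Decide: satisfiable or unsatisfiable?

Constraints 2, 3, 6, 7, 10, 11, 12, and 14 confine each of n, j, m, k to the 3 values {4, …, 6}.
Constraint 1 requires all 4 of them to be distinct, but only 3 values are available — impossible by the pigeonhole principle.

Unsatisfiable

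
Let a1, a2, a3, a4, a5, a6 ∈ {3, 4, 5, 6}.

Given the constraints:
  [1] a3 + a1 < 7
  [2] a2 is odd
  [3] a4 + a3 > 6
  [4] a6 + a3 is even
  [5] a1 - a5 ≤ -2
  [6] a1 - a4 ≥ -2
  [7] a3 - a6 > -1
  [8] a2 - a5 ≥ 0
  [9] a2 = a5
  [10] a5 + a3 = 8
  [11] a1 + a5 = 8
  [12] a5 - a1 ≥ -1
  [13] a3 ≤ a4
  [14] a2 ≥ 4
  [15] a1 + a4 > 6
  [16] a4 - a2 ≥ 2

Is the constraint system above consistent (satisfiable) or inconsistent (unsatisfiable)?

Unsatisfiable

Constraints 5, 6, 8, and 16 give a2 − a5 ≥ 0, a5 − a1 ≥ 2, a1 − a4 ≥ -2, a4 − a2 ≥ 2.
Adding all 4 inequalities: the left sides telescope to 0, and the right sides sum to 0 + 2 + (-2) + 2 = 2. So 0 ≥ 2, which is false.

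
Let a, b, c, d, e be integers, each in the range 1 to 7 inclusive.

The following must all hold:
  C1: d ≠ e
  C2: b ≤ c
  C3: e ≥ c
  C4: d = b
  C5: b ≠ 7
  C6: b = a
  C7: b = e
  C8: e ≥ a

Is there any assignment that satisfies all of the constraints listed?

Unsatisfiable

From constraints 4 and 7, d = b = e, so d = e. But constraint 1 says d ≠ e. Contradiction.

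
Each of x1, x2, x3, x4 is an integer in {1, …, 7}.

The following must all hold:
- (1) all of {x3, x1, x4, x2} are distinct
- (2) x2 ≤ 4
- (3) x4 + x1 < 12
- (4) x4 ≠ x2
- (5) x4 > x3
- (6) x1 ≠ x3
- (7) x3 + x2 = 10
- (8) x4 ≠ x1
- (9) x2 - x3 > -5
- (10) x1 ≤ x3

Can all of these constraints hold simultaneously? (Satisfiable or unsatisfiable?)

Take x1 = 3, x2 = 4, x3 = 6, x4 = 7. Then constraint 3: x4 + x1 = 10; constraint 7: x3 + x2 = 10, and every other listed constraint is also met.

Satisfiable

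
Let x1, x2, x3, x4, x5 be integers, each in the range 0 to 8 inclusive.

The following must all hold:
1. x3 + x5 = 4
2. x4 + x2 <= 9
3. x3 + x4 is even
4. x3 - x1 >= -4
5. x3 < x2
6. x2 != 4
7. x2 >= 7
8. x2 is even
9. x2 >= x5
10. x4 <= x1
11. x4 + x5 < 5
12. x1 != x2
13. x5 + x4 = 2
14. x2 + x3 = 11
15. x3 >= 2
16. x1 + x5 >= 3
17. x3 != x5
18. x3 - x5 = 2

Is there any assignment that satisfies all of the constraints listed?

Satisfiable

Setting (x1, x2, x3, x4, x5) = (4, 8, 3, 1, 1) satisfies everything: constraint 1: x3 + x5 = 4; constraint 2: x4 + x2 = 9, and the others follow.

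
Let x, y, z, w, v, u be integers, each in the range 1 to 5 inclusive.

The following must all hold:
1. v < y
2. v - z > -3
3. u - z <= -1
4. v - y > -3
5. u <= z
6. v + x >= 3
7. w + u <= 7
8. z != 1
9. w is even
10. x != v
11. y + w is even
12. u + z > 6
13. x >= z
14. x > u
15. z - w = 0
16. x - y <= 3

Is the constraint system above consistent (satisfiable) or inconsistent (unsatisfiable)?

One satisfying assignment is x = 4, y = 4, z = 4, w = 4, v = 2, u = 3.
For the less obvious constraints — constraint 2: v - z = -2; constraint 3: u - z = -1; constraint 4: v - y = -2 — and the others hold by inspection.

Satisfiable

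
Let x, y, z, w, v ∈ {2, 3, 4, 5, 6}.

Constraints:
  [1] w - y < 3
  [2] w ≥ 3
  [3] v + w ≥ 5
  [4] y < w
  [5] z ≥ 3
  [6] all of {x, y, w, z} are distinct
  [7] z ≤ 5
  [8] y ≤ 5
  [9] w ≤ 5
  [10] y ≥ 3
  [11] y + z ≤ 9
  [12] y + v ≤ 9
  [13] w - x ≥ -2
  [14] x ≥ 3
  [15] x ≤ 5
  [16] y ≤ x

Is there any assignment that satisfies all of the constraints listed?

Unsatisfiable

Constraints 2, 5, 7, 8, 9, 10, 14, and 15 confine each of x, y, w, z to the 3 values {3, …, 5}.
Constraint 6 requires all 4 of them to be distinct, but only 3 values are available — impossible by the pigeonhole principle.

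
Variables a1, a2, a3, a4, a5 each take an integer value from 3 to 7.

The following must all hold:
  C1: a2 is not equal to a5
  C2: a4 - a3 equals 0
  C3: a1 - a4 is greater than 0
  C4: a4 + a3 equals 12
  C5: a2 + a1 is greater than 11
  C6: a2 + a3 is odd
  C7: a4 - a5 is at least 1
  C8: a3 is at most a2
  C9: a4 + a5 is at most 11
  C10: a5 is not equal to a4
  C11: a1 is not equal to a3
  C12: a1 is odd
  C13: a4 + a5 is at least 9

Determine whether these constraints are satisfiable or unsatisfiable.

Satisfiable

The assignment a1 = 7, a2 = 7, a3 = 6, a4 = 6, a5 = 3 works:
  constraint 2 holds since a4 - a3 = 0.
  constraint 3 holds since a1 - a4 = 1.
The rest check out directly.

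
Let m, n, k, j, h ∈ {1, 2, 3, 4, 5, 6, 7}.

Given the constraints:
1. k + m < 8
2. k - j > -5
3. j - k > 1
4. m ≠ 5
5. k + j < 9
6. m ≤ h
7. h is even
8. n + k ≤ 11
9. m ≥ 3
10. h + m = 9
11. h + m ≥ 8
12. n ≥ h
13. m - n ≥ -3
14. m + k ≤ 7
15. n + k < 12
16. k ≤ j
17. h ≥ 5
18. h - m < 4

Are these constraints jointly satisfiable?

Satisfiable

Setting (m, n, k, j, h) = (3, 6, 3, 5, 6) satisfies everything: constraint 1: k + m = 6; constraint 2: k - j = -2, and the others follow.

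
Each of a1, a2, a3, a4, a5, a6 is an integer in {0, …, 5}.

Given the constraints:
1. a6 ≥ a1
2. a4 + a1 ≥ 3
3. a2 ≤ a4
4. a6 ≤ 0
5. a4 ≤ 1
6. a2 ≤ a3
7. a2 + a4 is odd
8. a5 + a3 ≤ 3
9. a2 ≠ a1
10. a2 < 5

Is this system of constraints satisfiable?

From constraint 5: a4 ≤ 1. From constraints 1 and 4: a1 ≤ a6 ≤ 0. Hence a4 + a1 ≤ 1. But constraint 2 requires a4 + a1 ≥ 3, and 3 > 1. Contradiction.

Unsatisfiable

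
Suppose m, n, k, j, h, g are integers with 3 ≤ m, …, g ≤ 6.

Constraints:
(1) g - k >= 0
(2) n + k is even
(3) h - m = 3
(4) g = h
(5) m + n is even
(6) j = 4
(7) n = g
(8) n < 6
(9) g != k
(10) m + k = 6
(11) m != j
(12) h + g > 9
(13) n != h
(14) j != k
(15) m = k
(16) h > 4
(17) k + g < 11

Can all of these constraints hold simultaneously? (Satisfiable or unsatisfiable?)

From constraints 4 and 7, n = g = h, so n = h. But constraint 13 says n ≠ h. Contradiction.

Unsatisfiable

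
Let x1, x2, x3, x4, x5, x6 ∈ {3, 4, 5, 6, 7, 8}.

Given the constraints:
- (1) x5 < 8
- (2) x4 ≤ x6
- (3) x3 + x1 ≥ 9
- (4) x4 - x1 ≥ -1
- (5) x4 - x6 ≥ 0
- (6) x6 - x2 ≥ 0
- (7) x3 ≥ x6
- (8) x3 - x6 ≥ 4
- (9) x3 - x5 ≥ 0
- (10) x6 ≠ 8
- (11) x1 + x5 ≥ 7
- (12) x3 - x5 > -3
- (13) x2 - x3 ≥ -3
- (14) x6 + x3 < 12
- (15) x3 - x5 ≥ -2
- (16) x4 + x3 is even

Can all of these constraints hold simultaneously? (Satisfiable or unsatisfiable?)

Unsatisfiable

Constraints 6, 8, and 13 give x6 − x2 ≥ 0, x2 − x3 ≥ -3, x3 − x6 ≥ 4.
Adding all 3 inequalities: the left sides telescope to 0, and the right sides sum to 0 + (-3) + 4 = 1. So 0 ≥ 1, which is false.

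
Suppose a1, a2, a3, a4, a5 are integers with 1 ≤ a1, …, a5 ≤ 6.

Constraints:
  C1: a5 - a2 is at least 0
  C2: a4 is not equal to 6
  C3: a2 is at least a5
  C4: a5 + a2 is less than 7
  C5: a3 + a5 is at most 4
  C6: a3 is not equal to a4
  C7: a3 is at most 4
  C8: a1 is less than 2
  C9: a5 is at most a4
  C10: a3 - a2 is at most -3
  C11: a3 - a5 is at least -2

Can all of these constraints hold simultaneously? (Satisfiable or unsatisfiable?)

Unsatisfiable

Constraints 1, 10, and 11 give a2 − a3 ≥ 3, a3 − a5 ≥ -2, a5 − a2 ≥ 0.
Adding all 3 inequalities: the left sides telescope to 0, and the right sides sum to 3 + (-2) + 0 = 1. So 0 ≥ 1, which is false.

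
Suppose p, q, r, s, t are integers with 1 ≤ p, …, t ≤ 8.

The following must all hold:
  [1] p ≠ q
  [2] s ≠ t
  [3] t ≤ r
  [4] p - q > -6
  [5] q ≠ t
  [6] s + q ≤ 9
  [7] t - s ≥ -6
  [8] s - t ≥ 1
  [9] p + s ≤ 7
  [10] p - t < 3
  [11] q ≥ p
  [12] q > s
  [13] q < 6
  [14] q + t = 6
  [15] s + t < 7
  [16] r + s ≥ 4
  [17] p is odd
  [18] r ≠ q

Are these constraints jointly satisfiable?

One satisfying assignment is p = 1, q = 5, r = 3, s = 4, t = 1.
For the less obvious constraints — constraint 4: p - q = -4; constraint 6: s + q = 9; constraint 7: t - s = -3 — and the others hold by inspection.

Satisfiable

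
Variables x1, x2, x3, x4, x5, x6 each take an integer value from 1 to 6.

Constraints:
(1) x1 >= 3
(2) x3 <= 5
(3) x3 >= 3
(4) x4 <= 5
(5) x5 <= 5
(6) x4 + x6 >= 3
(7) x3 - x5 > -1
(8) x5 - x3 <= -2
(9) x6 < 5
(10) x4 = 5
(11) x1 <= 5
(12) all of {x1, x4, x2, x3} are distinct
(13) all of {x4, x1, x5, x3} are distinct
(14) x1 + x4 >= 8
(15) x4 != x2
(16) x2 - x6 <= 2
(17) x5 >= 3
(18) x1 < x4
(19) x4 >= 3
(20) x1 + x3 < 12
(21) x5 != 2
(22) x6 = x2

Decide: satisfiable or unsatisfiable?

Unsatisfiable

Constraints 1, 2, 3, 4, 5, 11, 17, and 19 confine each of x4, x1, x5, x3 to the 3 values {3, …, 5}.
Constraint 13 requires all 4 of them to be distinct, but only 3 values are available — impossible by the pigeonhole principle.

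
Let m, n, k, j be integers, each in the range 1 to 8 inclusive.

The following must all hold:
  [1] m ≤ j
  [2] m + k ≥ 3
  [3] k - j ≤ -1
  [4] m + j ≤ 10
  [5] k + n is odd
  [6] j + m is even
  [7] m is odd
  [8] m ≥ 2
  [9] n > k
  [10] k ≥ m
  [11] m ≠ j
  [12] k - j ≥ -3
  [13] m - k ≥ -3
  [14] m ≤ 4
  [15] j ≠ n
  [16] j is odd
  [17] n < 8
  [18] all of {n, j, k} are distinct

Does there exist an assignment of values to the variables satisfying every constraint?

Take m = 3, n = 6, k = 3, j = 5. Then constraint 2: m + k = 6; constraint 3: k - j = -2, and every other listed constraint is also met.

Satisfiable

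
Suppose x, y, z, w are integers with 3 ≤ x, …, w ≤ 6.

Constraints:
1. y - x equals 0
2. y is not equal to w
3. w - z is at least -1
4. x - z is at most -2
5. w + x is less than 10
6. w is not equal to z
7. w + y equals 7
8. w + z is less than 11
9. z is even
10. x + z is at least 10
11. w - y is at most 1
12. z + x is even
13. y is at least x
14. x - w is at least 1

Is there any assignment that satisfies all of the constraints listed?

Constraints 3, 4, and 14 give z − x ≥ 2, x − w ≥ 1, w − z ≥ -1.
Adding all 3 inequalities: the left sides telescope to 0, and the right sides sum to 2 + 1 + (-1) = 2. So 0 ≥ 2, which is false.

Unsatisfiable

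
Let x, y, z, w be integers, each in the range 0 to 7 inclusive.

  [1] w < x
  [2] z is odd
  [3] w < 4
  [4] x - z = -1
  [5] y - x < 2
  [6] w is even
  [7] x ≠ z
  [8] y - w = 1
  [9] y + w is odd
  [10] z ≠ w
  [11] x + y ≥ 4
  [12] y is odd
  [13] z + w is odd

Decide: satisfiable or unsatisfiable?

Satisfiable

Take x = 4, y = 3, z = 5, w = 2. Then constraint 4: x - z = -1; constraint 5: y - x = -1, and every other listed constraint is also met.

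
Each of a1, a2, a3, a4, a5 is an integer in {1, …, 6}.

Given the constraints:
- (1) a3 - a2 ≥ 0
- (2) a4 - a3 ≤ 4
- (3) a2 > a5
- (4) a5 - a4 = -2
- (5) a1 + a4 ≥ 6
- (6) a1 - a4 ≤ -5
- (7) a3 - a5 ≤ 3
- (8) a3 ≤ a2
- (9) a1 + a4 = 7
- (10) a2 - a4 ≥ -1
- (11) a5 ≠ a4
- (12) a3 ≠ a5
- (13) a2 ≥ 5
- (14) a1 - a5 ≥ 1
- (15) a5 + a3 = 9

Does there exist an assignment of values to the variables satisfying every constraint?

Unsatisfiable

Constraints 1, 6, 7, 10, and 14 give a1 − a5 ≥ 1, a5 − a3 ≥ -3, a3 − a2 ≥ 0, a2 − a4 ≥ -1, a4 − a1 ≥ 5.
Adding all 5 inequalities: the left sides telescope to 0, and the right sides sum to 1 + (-3) + 0 + (-1) + 5 = 2. So 0 ≥ 2, which is false.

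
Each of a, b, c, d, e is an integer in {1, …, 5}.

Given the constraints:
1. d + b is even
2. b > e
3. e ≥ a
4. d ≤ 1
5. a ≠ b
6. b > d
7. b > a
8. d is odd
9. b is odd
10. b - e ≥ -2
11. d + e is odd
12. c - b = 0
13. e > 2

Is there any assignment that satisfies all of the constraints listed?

Satisfiable

One satisfying assignment is a = 3, b = 5, c = 5, d = 1, e = 4.
For the less obvious constraints — constraint 10: b - e = 1; constraint 12: c - b = 0 — and the others hold by inspection.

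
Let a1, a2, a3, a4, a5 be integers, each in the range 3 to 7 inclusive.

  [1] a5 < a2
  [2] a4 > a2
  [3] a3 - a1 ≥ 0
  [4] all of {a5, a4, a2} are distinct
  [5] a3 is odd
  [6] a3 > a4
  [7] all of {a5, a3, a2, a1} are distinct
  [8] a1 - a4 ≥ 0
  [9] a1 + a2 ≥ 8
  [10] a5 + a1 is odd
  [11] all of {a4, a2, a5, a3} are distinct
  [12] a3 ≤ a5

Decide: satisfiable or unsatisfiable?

Unsatisfiable

Constraints 1, 2, 3, 8, and 12 give a2 < a4, a4 ≤ a1, a1 ≤ a3, a3 ≤ a5, a5 < a2. Chaining: a2 < a4 ≤ a1 ≤ a3 ≤ a5 < a2, which forces a2 < a2 — impossible.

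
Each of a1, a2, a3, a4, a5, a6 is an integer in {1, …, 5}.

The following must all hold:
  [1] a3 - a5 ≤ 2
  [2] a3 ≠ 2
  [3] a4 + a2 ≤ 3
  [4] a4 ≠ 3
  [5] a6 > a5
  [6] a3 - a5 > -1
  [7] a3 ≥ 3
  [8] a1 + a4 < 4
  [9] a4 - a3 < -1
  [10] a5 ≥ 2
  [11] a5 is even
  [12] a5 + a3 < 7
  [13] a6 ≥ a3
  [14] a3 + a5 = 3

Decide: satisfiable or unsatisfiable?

Unsatisfiable

From constraint 7: a3 ≥ 3. From constraint 10: a5 ≥ 2. Hence a3 + a5 ≥ 5. But constraint 14 requires a3 + a5 = 3, and 3 < 5. Contradiction.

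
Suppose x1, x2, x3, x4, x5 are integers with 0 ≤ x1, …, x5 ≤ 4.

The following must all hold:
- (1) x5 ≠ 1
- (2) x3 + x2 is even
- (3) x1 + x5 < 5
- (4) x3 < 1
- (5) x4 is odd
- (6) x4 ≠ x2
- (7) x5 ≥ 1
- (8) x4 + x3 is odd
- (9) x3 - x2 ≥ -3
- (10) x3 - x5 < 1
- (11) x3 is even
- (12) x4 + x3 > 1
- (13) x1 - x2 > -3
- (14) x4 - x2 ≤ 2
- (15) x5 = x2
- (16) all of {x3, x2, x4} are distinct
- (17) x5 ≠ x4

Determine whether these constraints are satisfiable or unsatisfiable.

Satisfiable

The assignment x1 = 0, x2 = 2, x3 = 0, x4 = 3, x5 = 2 works:
  constraint 3 holds since x1 + x5 = 2.
  constraint 9 holds since x3 - x2 = -2.
The rest check out directly.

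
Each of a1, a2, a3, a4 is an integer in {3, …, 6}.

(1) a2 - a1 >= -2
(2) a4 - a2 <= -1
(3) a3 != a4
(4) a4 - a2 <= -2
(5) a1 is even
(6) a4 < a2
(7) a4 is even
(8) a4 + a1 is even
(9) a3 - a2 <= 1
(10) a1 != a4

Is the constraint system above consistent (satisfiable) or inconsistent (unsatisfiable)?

Satisfiable

Take a1 = 6, a2 = 6, a3 = 6, a4 = 4. Then constraint 1: a2 - a1 = 0; constraint 2: a4 - a2 = -2; constraint 4: a4 - a2 = -2, and every other listed constraint is also met.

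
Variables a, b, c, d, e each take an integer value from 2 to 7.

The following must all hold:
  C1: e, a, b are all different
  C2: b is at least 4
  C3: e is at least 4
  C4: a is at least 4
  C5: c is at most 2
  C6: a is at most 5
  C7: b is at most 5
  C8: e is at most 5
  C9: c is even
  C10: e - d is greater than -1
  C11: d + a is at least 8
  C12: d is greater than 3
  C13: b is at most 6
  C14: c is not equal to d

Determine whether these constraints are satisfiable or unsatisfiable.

Constraints 2, 3, 4, 6, 7, and 8 confine each of e, a, b to the 2 values {4, 5}.
Constraint 1 requires all 3 of them to be distinct, but only 2 values are available — impossible by the pigeonhole principle.

Unsatisfiable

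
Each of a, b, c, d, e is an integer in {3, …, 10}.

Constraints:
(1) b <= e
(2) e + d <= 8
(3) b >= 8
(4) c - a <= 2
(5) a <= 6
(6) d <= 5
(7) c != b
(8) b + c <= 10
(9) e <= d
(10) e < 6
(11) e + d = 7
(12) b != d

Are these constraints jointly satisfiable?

From constraints 1 and 3: e ≥ b and b ≥ 8, so e ≥ 8. From constraints 6 and 9: e ≤ d and d ≤ 5, so e ≤ 5. But 5 < 8, so no value of e works.

Unsatisfiable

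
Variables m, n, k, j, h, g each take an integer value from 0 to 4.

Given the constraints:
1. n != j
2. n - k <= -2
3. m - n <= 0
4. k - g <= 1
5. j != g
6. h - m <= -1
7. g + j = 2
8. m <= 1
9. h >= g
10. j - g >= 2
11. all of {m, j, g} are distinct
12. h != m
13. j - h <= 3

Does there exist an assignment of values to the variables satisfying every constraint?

Constraints 2, 3, 4, 6, 10, and 13 give h − j ≥ -3, j − g ≥ 2, g − k ≥ -1, k − n ≥ 2, n − m ≥ 0, m − h ≥ 1.
Adding all 6 inequalities: the left sides telescope to 0, and the right sides sum to (-3) + 2 + (-1) + 2 + 0 + 1 = 1. So 0 ≥ 1, which is false.

Unsatisfiable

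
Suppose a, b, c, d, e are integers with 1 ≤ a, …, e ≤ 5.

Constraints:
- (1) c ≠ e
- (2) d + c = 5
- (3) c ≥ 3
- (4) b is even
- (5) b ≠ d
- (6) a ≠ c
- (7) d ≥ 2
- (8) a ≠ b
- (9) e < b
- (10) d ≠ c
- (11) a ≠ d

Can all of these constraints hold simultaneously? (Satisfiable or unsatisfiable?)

Take a = 5, b = 4, c = 3, d = 2, e = 2. Then constraint 2: d + c = 5; constraint 4: b = 4 is even, and every other listed constraint is also met.

Satisfiable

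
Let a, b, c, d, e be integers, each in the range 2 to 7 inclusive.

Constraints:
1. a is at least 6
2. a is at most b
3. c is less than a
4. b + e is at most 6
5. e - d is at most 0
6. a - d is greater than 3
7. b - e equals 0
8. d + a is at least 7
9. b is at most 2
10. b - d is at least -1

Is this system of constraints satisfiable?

From constraints 1 and 2: b ≥ a and a ≥ 6, so b ≥ 6. From constraint 9: b ≤ 2. But 2 < 6, so no value of b works.

Unsatisfiable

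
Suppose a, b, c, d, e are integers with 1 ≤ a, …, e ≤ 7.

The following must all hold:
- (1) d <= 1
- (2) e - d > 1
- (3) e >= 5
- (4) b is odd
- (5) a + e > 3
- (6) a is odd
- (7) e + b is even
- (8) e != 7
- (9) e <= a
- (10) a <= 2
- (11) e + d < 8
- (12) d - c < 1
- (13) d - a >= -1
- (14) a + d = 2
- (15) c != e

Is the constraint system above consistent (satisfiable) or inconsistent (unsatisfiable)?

From constraints 3 and 9: a ≥ e and e ≥ 5, so a ≥ 5. From constraint 10: a ≤ 2. But 2 < 5, so no value of a works.

Unsatisfiable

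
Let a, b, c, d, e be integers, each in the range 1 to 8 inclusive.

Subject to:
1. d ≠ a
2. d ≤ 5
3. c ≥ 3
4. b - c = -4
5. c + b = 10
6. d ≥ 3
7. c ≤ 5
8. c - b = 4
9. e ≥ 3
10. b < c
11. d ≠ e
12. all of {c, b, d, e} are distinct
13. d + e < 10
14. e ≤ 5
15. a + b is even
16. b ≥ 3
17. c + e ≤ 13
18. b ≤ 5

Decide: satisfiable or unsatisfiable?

Constraints 2, 3, 6, 7, 9, 14, 16, and 18 confine each of c, b, d, e to the 3 values {3, …, 5}.
Constraint 12 requires all 4 of them to be distinct, but only 3 values are available — impossible by the pigeonhole principle.

Unsatisfiable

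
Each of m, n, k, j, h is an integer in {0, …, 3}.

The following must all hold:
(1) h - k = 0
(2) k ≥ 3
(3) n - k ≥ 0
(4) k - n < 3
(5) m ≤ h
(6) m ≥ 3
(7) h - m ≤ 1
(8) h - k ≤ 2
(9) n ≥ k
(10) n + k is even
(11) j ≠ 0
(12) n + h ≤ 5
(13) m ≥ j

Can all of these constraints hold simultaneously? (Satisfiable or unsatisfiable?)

From constraints 2 and 9: n ≥ k ≥ 3. From constraints 5 and 6: h ≥ m ≥ 3. Hence n + h ≥ 6. But constraint 12 requires n + h ≤ 5, and 5 < 6. Contradiction.

Unsatisfiable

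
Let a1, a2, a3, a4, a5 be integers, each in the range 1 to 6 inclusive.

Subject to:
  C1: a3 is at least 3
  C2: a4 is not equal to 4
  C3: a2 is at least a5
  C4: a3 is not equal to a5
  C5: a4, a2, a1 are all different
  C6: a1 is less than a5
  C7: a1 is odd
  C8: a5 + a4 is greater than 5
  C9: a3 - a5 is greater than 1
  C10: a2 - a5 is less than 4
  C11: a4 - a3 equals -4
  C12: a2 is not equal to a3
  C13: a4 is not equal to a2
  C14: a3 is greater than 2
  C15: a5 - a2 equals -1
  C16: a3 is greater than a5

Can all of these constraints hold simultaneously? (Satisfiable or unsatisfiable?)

Setting (a1, a2, a3, a4, a5) = (1, 5, 6, 2, 4) satisfies everything: constraint 8: a5 + a4 = 6; constraint 9: a3 - a5 = 2; constraint 10: a2 - a5 = 1, and the others follow.

Satisfiable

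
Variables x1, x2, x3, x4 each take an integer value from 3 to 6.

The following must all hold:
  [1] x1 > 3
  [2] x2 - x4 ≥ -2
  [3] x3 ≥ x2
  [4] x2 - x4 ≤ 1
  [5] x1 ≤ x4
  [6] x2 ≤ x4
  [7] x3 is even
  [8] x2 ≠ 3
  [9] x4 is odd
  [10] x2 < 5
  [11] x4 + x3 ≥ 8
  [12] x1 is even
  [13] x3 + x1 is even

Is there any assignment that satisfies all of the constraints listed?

Satisfiable

Try x1 = 4, x2 = 4, x3 = 6, x4 = 5.
Check constraint 2: x2 - x4 = -1; constraint 4: x2 - x4 = -1; constraint 11: x4 + x3 = 11. The remaining constraints are straightforward to verify.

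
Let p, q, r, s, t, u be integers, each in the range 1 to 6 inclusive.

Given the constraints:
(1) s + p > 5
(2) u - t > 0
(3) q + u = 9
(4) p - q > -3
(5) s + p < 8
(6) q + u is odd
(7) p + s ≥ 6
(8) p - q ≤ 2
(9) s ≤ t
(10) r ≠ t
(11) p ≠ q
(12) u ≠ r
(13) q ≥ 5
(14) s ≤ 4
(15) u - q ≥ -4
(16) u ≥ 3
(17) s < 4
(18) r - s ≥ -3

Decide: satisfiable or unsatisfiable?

One satisfying assignment is p = 5, q = 6, r = 1, s = 1, t = 2, u = 3.
For the less obvious constraints — constraint 1: s + p = 6; constraint 2: u - t = 1; constraint 3: q + u = 9 — and the others hold by inspection.

Satisfiable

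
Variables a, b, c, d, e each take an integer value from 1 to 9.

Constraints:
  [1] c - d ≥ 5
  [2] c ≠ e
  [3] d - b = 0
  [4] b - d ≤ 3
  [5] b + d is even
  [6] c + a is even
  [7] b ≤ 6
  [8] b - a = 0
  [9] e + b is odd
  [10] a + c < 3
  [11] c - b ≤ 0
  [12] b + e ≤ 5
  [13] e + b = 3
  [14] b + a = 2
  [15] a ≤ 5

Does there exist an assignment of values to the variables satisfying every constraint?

Unsatisfiable

Constraints 1, 4, and 11 give c − d ≥ 5, d − b ≥ -3, b − c ≥ 0.
Adding all 3 inequalities: the left sides telescope to 0, and the right sides sum to 5 + (-3) + 0 = 2. So 0 ≥ 2, which is false.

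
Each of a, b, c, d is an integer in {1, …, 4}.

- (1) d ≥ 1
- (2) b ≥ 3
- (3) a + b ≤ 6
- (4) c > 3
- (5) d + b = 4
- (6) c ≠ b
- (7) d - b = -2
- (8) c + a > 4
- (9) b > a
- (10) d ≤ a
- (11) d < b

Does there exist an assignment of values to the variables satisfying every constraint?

Satisfiable

Take a = 1, b = 3, c = 4, d = 1. Then constraint 3: a + b = 4; constraint 5: d + b = 4, and every other listed constraint is also met.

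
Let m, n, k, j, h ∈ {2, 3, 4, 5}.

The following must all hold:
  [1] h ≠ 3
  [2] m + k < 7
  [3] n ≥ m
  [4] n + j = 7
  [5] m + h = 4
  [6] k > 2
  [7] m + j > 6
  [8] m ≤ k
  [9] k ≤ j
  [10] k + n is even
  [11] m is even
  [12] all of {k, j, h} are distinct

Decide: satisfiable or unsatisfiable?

Satisfiable

One satisfying assignment is m = 2, n = 2, k = 4, j = 5, h = 2.
For the less obvious constraints — constraint 2: m + k = 6; constraint 4: n + j = 7 — and the others hold by inspection.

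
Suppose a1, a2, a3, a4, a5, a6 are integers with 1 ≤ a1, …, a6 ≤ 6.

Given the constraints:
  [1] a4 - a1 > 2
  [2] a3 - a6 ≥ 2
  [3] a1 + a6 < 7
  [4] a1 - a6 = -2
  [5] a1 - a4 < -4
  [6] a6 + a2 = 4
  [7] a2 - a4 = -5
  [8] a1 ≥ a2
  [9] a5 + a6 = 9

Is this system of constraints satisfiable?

Try a1 = 1, a2 = 1, a3 = 5, a4 = 6, a5 = 6, a6 = 3.
Check constraint 1: a4 - a1 = 5; constraint 2: a3 - a6 = 2; constraint 3: a1 + a6 = 4. The remaining constraints are straightforward to verify.

Satisfiable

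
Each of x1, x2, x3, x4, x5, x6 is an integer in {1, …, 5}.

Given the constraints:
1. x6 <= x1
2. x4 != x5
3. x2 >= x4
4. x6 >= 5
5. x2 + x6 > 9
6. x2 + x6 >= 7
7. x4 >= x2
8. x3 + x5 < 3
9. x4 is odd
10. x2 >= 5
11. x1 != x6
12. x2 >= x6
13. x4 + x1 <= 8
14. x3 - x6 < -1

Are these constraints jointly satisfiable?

Unsatisfiable

From constraints 7 and 10: x4 ≥ x2 ≥ 5. From constraints 1 and 4: x1 ≥ x6 ≥ 5. Hence x4 + x1 ≥ 10. But constraint 13 requires x4 + x1 ≤ 8, and 8 < 10. Contradiction.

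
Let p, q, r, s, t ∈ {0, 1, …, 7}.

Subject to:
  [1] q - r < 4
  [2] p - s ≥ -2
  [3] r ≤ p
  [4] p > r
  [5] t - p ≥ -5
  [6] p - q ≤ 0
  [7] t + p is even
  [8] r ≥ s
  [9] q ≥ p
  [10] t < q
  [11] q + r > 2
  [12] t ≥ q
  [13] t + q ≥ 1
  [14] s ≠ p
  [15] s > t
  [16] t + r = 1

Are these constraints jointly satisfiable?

Constraints 3, 8, 9, 12, and 15 give r ≤ p, p ≤ q, q ≤ t, t < s, s ≤ r. Chaining: r ≤ p ≤ q ≤ t < s ≤ r, which forces r < r — impossible.

Unsatisfiable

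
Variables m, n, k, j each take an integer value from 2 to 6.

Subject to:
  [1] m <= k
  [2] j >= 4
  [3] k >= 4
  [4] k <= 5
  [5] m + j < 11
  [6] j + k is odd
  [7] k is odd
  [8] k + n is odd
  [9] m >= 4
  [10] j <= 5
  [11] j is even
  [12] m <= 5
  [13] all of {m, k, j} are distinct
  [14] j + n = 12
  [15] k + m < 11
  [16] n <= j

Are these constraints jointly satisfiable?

Constraints 2, 3, 4, 9, 10, and 12 confine each of m, k, j to the 2 values {4, 5}.
Constraint 13 requires all 3 of them to be distinct, but only 2 values are available — impossible by the pigeonhole principle.

Unsatisfiable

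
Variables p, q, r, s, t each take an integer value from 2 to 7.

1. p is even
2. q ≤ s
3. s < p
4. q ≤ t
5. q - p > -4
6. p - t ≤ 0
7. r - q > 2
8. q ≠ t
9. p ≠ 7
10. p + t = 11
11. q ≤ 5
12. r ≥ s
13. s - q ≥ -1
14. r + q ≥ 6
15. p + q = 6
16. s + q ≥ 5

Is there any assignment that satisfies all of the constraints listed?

Satisfiable

Try p = 4, q = 2, r = 6, s = 3, t = 7.
Check constraint 5: q - p = -2; constraint 6: p - t = -3; constraint 7: r - q = 4. The remaining constraints are straightforward to verify.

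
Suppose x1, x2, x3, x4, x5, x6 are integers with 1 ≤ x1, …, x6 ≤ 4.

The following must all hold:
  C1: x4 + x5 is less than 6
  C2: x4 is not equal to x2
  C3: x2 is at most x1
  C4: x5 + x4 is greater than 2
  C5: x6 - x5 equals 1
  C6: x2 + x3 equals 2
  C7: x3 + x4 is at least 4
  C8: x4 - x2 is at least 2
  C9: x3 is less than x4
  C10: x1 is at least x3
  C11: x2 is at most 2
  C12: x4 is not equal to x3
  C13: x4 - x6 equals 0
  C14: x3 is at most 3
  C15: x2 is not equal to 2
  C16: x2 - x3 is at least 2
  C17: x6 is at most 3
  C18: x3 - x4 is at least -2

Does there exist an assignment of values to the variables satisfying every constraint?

Unsatisfiable

Constraints 8, 16, and 18 give x3 − x4 ≥ -2, x4 − x2 ≥ 2, x2 − x3 ≥ 2.
Adding all 3 inequalities: the left sides telescope to 0, and the right sides sum to (-2) + 2 + 2 = 2. So 0 ≥ 2, which is false.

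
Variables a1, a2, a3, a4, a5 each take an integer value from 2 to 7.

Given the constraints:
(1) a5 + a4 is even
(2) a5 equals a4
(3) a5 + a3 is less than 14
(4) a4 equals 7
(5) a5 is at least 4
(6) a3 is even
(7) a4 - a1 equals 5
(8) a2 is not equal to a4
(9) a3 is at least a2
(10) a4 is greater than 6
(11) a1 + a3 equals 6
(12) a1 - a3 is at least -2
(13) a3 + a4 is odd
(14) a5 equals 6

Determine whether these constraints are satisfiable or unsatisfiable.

Unsatisfiable

Constraint 14 fixes a5 = 6 and constraint 4 fixes a4 = 7, but constraint 2 requires a5 = a4. Since 6 ≠ 7, contradiction.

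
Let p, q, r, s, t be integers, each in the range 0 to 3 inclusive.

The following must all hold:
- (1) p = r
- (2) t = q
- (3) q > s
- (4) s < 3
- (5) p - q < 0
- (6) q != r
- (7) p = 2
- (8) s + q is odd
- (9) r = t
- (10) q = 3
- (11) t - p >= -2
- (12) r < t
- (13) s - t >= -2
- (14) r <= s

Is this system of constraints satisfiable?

Constraint 7 fixes p = 2 and constraint 10 fixes q = 3. Constraints 1, 2, and 9 give p = r = t = q, so p = q. But 2 ≠ 3 — contradiction.

Unsatisfiable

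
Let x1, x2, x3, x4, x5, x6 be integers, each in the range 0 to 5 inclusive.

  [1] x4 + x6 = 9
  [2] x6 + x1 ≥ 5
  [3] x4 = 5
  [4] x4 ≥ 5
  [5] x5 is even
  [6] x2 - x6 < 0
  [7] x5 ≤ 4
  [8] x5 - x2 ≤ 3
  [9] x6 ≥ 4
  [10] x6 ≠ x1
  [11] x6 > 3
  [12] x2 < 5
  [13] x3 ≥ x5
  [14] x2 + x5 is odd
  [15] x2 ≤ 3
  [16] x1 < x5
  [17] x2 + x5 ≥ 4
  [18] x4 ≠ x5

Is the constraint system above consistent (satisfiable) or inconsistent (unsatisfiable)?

Satisfiable

Try x1 = 1, x2 = 3, x3 = 5, x4 = 5, x5 = 4, x6 = 4.
Check constraint 1: x4 + x6 = 9; constraint 2: x6 + x1 = 5; constraint 6: x2 - x6 = -1. The remaining constraints are straightforward to verify.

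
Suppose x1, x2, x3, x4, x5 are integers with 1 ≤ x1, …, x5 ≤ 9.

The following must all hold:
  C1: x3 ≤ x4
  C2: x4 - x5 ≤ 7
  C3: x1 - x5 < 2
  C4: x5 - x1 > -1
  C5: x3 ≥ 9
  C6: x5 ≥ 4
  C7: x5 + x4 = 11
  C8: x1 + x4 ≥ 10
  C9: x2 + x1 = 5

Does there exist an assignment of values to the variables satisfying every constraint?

Unsatisfiable

From constraint 6: x5 ≥ 4. From constraints 1 and 5: x4 ≥ x3 ≥ 9. Hence x5 + x4 ≥ 13. But constraint 7 requires x5 + x4 = 11, and 11 < 13. Contradiction.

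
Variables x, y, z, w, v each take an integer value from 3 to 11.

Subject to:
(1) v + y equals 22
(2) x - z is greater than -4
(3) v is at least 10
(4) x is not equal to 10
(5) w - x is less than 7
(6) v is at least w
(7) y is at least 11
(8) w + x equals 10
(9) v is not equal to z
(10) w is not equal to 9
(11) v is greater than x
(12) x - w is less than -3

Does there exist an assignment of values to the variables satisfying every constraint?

Satisfiable

The assignment x = 3, y = 11, z = 4, w = 7, v = 11 works:
  constraint 1 holds since v + y = 22.
  constraint 2 holds since x - z = -1.
The rest check out directly.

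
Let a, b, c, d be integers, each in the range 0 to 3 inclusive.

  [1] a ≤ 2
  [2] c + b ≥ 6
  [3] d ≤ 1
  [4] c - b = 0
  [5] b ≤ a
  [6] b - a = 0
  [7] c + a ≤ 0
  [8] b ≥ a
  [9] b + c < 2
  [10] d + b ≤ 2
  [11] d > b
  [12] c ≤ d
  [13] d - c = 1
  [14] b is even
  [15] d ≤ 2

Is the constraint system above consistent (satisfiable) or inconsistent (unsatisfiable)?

From constraints 12 and 15: c ≤ d ≤ 2. From constraints 1 and 5: b ≤ a ≤ 2. Hence c + b ≤ 4. But constraint 2 requires c + b ≥ 6, and 6 > 4. Contradiction.

Unsatisfiable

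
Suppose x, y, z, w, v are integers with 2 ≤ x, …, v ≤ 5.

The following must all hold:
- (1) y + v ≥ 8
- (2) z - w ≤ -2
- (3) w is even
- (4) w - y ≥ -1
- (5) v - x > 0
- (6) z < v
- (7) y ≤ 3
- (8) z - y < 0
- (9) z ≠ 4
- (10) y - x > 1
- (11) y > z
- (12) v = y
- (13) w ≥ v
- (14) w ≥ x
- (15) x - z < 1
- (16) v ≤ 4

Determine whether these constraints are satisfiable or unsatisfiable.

From constraint 7: y ≤ 3. From constraint 16: v ≤ 4. Hence y + v ≤ 7. But constraint 1 requires y + v ≥ 8, and 8 > 7. Contradiction.

Unsatisfiable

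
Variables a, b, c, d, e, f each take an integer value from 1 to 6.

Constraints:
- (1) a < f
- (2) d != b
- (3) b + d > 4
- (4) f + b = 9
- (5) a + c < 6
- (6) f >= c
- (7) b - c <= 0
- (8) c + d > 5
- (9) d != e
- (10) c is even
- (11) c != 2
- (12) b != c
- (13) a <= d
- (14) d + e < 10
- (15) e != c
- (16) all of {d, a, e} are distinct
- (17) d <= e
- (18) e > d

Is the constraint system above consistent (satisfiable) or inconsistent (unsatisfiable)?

Take a = 1, b = 3, c = 4, d = 2, e = 5, f = 6. Then constraint 3: b + d = 5; constraint 4: f + b = 9, and every other listed constraint is also met.

Satisfiable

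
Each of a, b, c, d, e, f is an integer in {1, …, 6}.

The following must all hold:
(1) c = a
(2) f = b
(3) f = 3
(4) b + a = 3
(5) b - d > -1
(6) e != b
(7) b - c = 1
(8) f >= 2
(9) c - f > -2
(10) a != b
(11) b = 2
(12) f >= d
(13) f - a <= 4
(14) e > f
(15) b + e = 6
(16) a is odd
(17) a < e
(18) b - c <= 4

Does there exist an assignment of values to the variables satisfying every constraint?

Constraint 3 fixes f = 3 and constraint 11 fixes b = 2, but constraint 2 requires f = b. Since 3 ≠ 2, contradiction.

Unsatisfiable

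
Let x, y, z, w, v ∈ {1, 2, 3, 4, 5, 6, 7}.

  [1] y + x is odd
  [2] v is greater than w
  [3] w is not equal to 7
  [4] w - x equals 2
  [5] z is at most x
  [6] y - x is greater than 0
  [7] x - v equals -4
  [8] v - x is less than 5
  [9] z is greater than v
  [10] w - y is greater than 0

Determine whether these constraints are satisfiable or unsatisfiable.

Constraints 2, 5, 6, 9, and 10 give v < z, z ≤ x, x < y, y < w, w < v. Chaining: v < z ≤ x < y < w < v, which forces v < v — impossible.

Unsatisfiable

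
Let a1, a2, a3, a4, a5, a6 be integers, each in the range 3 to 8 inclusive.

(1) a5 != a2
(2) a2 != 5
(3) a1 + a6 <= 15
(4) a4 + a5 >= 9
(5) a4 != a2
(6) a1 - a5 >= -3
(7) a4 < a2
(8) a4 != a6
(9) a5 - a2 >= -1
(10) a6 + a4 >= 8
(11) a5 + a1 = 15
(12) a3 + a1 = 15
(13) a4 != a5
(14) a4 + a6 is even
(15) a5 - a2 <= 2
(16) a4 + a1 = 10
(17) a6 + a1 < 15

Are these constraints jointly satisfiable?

Satisfiable

Setting (a1, a2, a3, a4, a5, a6) = (7, 7, 8, 3, 8, 7) satisfies everything: constraint 3: a1 + a6 = 14; constraint 4: a4 + a5 = 11, and the others follow.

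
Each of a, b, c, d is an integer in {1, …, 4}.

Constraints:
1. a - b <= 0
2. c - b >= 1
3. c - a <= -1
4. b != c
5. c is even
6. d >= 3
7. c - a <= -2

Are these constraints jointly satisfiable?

Constraints 1, 2, and 3 give c − b ≥ 1, b − a ≥ 0, a − c ≥ 1.
Adding all 3 inequalities: the left sides telescope to 0, and the right sides sum to 1 + 0 + 1 = 2. So 0 ≥ 2, which is false.

Unsatisfiable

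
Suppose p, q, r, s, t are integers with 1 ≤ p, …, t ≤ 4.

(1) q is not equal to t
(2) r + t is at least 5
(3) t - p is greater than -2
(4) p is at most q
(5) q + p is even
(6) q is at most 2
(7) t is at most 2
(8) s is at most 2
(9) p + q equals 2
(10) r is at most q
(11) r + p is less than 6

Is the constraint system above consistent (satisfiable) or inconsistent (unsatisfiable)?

From constraints 6 and 10: r ≤ q ≤ 2. From constraint 7: t ≤ 2. Hence r + t ≤ 4. But constraint 2 requires r + t ≥ 5, and 5 > 4. Contradiction.

Unsatisfiable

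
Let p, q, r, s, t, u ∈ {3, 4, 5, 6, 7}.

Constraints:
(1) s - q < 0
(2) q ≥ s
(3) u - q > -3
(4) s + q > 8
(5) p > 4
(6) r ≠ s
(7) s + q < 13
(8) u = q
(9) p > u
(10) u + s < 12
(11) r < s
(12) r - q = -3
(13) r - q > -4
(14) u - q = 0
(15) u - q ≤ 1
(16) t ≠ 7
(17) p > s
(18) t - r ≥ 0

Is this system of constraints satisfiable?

Satisfiable

Try p = 7, q = 6, r = 3, s = 4, t = 4, u = 6.
Check constraint 1: s - q = -2; constraint 3: u - q = 0; constraint 4: s + q = 10. The remaining constraints are straightforward to verify.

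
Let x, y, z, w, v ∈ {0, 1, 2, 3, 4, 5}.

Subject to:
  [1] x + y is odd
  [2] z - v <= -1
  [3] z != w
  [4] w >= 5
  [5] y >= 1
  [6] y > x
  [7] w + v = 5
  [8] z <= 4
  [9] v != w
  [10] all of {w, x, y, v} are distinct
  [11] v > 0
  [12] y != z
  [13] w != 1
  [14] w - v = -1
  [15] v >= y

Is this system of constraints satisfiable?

From constraint 4: w ≥ 5. From constraints 5 and 15: v ≥ y ≥ 1. Hence w + v ≥ 6. But constraint 7 requires w + v = 5, and 5 < 6. Contradiction.

Unsatisfiable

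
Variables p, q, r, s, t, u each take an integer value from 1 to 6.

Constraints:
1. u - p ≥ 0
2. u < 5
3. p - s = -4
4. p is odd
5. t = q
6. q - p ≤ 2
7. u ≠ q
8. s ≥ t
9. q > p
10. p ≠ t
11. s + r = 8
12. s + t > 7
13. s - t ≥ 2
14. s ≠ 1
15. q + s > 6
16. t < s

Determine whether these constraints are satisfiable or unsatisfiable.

The assignment p = 1, q = 3, r = 3, s = 5, t = 3, u = 1 works:
  constraint 1 holds since u - p = 0.
  constraint 3 holds since p - s = -4.
  constraint 6 holds since q - p = 2.
The rest check out directly.

Satisfiable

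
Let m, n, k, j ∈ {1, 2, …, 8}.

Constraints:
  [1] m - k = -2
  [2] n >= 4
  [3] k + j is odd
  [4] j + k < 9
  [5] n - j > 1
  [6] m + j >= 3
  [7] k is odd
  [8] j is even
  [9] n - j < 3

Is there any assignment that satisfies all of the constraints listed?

Satisfiable

Setting (m, n, k, j) = (1, 6, 3, 4) satisfies everything: constraint 1: m - k = -2; constraint 4: j + k = 7, and the others follow.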